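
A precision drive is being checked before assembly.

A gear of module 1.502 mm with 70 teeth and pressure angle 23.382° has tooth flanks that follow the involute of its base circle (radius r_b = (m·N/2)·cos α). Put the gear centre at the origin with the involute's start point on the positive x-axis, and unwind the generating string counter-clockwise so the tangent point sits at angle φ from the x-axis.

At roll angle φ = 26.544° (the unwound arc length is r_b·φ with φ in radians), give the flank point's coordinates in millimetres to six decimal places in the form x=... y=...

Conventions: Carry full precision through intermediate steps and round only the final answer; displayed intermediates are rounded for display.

topology: single-mesh involute geometry — m = 1.502, N = 70
pitch radius r_p = m·N/2 = 1.502·70/2 = 52.570000
base radius r_b = r_p·cos α = 52.570000·cos 23.382° = 48.252917
roll angle φ = 26.544° = 0.46328020 rad
x = r_b·(cos φ + φ·sin φ) = 53.156590
y = r_b·(sin φ − φ·cos φ) = 1.565249

x=53.156590 y=1.565249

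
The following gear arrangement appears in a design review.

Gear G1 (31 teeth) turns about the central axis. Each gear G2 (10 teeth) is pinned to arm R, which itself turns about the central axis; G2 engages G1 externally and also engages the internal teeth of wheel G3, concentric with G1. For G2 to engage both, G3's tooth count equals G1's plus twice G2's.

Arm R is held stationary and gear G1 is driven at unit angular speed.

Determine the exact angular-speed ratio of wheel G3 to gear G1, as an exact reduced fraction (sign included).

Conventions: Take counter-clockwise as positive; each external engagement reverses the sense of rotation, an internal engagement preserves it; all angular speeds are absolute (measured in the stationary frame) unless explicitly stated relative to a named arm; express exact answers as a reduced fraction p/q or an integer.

recognized (axles ride arm R): planetary set, 31/10/51 teeth
ring teeth: 31 + 2·10 = 51
31(ω_sun−ω_arm) = −51(ω_ring−ω_arm),  ω_arm = 0, ω_sun = 1
ω_ring = 0 − (31/51)(1−0) = -31/51
ω_out/ω_in = -31/51

-31/51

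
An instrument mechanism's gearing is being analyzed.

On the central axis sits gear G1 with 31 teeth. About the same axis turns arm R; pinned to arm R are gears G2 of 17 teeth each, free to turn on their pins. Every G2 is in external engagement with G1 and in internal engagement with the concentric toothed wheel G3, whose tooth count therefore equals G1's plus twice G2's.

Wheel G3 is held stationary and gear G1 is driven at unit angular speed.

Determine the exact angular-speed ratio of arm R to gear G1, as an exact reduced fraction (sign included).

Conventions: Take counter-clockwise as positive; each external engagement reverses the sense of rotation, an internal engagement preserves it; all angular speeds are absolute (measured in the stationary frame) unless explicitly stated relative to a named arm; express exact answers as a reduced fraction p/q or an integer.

31/96

class = planetary set [G3 = 31+2·17 = 65; Willis about the carrier]
ring teeth: 31 + 2·17 = 65
31(ω_sun−ω_arm) = −65(ω_ring−ω_arm),  ω_ring = 0, ω_sun = 1
31(1−ω_arm) = −65(0−ω_arm)  ⇒  96·ω_arm = 31  ⇒  ω_arm = 31/96
ω_out/ω_in = 31/96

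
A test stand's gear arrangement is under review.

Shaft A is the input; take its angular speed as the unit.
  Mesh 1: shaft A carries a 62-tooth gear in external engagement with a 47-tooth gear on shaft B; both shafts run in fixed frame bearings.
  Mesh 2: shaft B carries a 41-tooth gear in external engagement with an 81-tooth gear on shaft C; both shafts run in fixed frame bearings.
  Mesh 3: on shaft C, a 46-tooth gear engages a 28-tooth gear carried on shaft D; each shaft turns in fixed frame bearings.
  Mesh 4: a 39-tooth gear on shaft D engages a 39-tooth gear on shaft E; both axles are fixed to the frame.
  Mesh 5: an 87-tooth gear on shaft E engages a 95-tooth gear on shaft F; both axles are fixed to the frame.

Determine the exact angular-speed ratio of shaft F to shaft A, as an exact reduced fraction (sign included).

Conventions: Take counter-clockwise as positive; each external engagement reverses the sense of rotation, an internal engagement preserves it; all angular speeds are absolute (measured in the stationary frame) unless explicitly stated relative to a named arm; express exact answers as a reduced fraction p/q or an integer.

class = fixed-axis compound train [5 meshes; 5 ratios multiply, 5 sense flips]
mesh 1 [62T→47T]: running ratio 62/47, sense −
mesh 2 [41T→81T]: running ratio 2542/3807, sense +
mesh 3 [46T→28T]: running ratio 29233/26649, sense −
mesh 4 [39T→39T]: running ratio 29233/26649, sense +
mesh 5 [87T→95T]: running ratio 847757/843885, sense −
ω_out/ω_in = -847757/843885

-847757/843885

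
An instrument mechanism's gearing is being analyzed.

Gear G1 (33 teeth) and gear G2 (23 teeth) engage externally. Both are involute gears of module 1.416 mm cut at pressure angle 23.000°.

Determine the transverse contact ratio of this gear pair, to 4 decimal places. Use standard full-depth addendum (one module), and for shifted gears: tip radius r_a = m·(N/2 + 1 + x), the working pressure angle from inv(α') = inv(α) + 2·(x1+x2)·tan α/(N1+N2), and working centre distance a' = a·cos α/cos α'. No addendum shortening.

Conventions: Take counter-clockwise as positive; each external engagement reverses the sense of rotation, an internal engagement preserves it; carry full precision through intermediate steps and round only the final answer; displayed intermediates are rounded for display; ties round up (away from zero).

class = single-mesh tooth geometry [involute pair 33T × 23T, m = 1.416]
base radii: r_b1 = 21.506675, r_b2 = 14.989501
tip radii: r_a1 = 24.780000, r_a2 = 17.700000
no profile shift: α' = α, a' = a
action lengths: √(r_a1²−r_b1²) = 12.308993, √(r_a2²−r_b2²) = 9.413015
base pitch p_b = π·m·cos α = 4.094861
CR = (12.308993 + 9.413015 − 39.648000·sin 23.00000°)/4.094861 = 1.521492
contact ratio ≈ 1.5215

1.5215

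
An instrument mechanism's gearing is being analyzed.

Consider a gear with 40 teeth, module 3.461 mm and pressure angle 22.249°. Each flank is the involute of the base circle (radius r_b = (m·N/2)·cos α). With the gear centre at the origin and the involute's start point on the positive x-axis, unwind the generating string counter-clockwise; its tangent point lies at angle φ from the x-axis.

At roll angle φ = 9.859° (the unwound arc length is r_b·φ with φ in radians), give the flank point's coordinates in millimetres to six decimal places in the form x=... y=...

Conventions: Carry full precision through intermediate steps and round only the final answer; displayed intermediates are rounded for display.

class = single-mesh tooth geometry [base-circle involute, m = 3.461, 40T]
pitch radius r_p = m·N/2 = 3.461·40/2 = 69.220000
base radius r_b = r_p·cos α = 69.220000·cos 22.249° = 64.066371
roll angle φ = 9.859° = 0.17207201 rad
x = r_b·(cos φ + φ·sin φ) = 65.007825
y = r_b·(sin φ − φ·cos φ) = 0.108481

x=65.007825 y=0.108481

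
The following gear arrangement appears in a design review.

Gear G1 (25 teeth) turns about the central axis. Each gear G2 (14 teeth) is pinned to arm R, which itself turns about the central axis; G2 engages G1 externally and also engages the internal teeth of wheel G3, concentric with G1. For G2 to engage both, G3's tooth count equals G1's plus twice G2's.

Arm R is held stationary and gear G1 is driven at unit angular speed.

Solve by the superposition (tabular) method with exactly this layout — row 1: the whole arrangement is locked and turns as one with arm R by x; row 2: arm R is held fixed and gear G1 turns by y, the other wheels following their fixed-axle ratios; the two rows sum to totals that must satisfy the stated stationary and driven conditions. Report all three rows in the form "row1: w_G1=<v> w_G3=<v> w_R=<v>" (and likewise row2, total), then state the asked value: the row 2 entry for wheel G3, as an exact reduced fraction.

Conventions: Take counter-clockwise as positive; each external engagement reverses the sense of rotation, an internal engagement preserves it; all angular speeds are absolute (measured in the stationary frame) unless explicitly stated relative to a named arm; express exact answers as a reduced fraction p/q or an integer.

recognized (axles ride arm R): planetary set, 25/14/53 teeth
row 1: whole set turns with the arm by x
superposition row 2 [arm held]: sun y, ring −(25/53)·y, arm 0
boundary: total ω_arm = x = 0 and total ω_sun = x + y = 1  ⇒  y = 1, x = 0
row 2 ring = −(25/53)·1 = -25/53
totals (row 1 + row 2): sun 0 + 1 = 1, ring 0 + (-25/53) = -25/53, arm 0 + 0 = 0
asked cell (row2, ring) = -25/53

row1: w_G1=0 w_G3=0 w_R=0
row2: w_G1=1 w_G3=-25/53 w_R=0
total: w_G1=1 w_G3=-25/53 w_R=0
asked value: -25/53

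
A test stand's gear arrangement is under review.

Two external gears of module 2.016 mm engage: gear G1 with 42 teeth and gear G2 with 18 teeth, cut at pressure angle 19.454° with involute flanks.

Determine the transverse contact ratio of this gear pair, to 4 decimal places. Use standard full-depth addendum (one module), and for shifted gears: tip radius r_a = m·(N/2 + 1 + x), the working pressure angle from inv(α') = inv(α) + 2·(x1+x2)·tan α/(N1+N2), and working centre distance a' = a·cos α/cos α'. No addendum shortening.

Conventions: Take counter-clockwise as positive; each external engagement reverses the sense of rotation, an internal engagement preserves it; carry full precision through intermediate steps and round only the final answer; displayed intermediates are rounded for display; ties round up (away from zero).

recognized (one external pair, fixed centres): single-mesh tooth geometry, m = 2.016, N1 = 42, N2 = 18
base radii: r_b1 = 39.919003, r_b2 = 17.108144
tip radii: r_a1 = 44.352000, r_a2 = 20.160000
no profile shift: α' = α, a' = a
action lengths: √(r_a1²−r_b1²) = 19.328039, √(r_a2²−r_b2²) = 10.664755
base pitch p_b = π·m·cos α = 5.971869
CR = (19.328039 + 10.664755 − 60.480000·sin 19.45400°)/5.971869 = 1.649389
contact ratio ≈ 1.6494

1.6494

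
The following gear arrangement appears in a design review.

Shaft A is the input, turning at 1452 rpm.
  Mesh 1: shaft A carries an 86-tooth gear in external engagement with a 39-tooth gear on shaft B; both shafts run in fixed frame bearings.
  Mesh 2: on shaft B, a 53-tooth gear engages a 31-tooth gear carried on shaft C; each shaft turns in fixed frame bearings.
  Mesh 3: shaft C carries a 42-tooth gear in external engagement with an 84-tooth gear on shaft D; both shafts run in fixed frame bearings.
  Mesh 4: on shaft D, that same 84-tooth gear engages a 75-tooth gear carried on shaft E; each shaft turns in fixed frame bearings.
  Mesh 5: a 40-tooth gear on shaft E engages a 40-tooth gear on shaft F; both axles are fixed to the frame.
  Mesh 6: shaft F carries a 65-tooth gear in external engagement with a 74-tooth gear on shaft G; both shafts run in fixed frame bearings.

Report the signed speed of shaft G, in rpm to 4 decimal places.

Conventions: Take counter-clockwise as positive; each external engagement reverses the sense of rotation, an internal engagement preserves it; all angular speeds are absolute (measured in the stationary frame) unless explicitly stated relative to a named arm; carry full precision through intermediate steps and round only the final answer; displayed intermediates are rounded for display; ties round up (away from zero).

class = fixed-axis compound train [6 meshes; 6 ratios multiply, 6 sense flips]
mesh 1 [86T→39T]: ω = 1452.0000×86/39 = 3201.8462 rpm, sense flips to −
mesh 2 [53T→31T]: ω = 3201.8462×53/31 = 5474.1241 rpm, sense flips to +
mesh 3 [42T→84T]: ω = 5474.1241×42/84 = 2737.0620 rpm, sense flips to −
mesh 4 [84T→75T]: ω = 2737.0620×84/75 = 3065.5095 rpm, sense flips to +
mesh 5 [40T→40T]: ω = 3065.5095×40/40 = 3065.5095 rpm, sense flips to −
mesh 6 [65T→74T]: ω = 3065.5095×65/74 = 2692.6772 rpm, sense flips to +
signed output speed = +2692.6772 rpm

+2692.6772 rpm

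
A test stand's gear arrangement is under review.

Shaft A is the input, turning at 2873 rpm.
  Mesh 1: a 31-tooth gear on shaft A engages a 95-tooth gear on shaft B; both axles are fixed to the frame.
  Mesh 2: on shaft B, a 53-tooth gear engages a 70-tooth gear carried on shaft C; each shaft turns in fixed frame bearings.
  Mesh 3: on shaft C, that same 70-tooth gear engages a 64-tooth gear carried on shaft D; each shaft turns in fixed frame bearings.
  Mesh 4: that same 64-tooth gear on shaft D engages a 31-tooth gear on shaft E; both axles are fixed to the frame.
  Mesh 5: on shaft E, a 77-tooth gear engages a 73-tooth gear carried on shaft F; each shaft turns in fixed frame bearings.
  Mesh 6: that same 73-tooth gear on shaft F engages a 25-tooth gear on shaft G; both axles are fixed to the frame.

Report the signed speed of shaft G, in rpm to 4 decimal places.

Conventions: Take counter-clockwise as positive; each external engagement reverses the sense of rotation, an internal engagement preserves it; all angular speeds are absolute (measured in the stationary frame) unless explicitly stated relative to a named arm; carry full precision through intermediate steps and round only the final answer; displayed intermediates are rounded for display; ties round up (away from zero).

+4936.7213 rpm

class = fixed-axis compound train [6 meshes; 6 ratios multiply, 6 sense flips]
mesh 1 [31T→95T]: ω = 2873.0000×31/95 = 937.5053 rpm, sense flips to −
mesh 2 [53T→70T]: ω = 937.5053×53/70 = 709.8254 rpm, sense flips to +
mesh 3 [70T→64T]: ω = 709.8254×70/64 = 776.3715 rpm, sense flips to −
mesh 4 [64T→31T]: ω = 776.3715×64/31 = 1602.8316 rpm, sense flips to +
mesh 5 [77T→73T]: ω = 1602.8316×77/73 = 1690.6580 rpm, sense flips to −
mesh 6 [73T→25T]: ω = 1690.6580×73/25 = 4936.7213 rpm, sense flips to +
signed output speed = +4936.7213 rpm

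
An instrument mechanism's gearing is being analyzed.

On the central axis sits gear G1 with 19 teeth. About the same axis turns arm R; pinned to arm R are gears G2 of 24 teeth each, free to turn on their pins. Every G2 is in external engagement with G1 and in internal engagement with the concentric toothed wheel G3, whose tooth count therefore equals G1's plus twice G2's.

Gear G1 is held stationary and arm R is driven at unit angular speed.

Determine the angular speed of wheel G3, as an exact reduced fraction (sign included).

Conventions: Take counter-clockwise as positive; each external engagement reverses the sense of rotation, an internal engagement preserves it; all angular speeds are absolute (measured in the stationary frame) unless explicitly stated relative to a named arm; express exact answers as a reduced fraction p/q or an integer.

86/67

class = planetary set [G3 = 19+2·24 = 67; Willis about the carrier]
ring teeth: 19 + 2·24 = 67
19(ω_sun−ω_arm) = −67(ω_ring−ω_arm),  ω_sun = 0, ω_arm = 1
ω_ring = 1 − (19/67)(0−1) = 86/67
exact speed ratio = 86/67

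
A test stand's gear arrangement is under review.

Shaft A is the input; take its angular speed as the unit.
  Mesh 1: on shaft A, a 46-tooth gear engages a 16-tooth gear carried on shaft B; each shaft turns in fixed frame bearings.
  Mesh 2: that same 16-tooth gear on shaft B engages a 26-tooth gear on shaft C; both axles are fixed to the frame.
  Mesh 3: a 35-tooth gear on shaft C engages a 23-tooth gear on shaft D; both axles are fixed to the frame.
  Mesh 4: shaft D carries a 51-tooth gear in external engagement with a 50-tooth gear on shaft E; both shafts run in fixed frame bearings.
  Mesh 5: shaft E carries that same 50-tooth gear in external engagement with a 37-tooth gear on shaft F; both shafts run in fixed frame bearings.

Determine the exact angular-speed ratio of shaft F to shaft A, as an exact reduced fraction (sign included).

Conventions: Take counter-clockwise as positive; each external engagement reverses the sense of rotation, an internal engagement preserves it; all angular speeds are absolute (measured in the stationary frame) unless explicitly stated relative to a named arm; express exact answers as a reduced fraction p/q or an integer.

class = fixed-axis compound train [5 meshes; 5 ratios multiply, 5 sense flips]
mesh 1 [46T→16T]: running ratio 23/8, sense −
mesh 2 [16T→26T]: running ratio 23/13, sense +
mesh 3 [35T→23T]: running ratio 35/13, sense −
mesh 4 [51T→50T]: running ratio 357/130, sense +
mesh 5 [50T→37T]: running ratio 1785/481, sense −
ω_out/ω_in = -1785/481

-1785/481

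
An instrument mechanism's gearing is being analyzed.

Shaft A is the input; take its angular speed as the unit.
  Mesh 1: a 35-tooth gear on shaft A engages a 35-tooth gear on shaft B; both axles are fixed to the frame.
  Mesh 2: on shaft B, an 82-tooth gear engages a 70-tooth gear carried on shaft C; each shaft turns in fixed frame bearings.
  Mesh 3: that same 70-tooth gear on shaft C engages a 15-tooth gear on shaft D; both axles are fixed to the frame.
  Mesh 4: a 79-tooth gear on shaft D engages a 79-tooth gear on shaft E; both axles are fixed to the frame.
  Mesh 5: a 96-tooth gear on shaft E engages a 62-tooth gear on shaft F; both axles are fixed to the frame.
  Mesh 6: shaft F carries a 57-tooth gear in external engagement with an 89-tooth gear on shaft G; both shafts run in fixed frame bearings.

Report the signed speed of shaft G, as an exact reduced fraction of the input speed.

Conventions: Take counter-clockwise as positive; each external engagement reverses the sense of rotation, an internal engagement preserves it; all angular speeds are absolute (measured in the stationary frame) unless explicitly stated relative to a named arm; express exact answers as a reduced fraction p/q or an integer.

74784/13795

6-mesh fixed-axis compound train (all bearings frame-fixed)
mesh 1 [35T→35T]: |ω|/ω_in = 1×35/35 = 1, sense flips to −
mesh 2 [82T→70T]: |ω|/ω_in = 1×82/70 = 41/35, sense flips to +
mesh 3 [70T→15T]: |ω|/ω_in = (41/35)×70/15 = 82/15, sense flips to −
mesh 4 [79T→79T]: |ω|/ω_in = (82/15)×79/79 = 82/15, sense flips to +
mesh 5 [96T→62T]: |ω|/ω_in = (82/15)×96/62 = 1312/155, sense flips to −
mesh 6 [57T→89T]: |ω|/ω_in = (1312/155)×57/89 = 74784/13795, sense flips to +
signed output speed (× input speed) = 74784/13795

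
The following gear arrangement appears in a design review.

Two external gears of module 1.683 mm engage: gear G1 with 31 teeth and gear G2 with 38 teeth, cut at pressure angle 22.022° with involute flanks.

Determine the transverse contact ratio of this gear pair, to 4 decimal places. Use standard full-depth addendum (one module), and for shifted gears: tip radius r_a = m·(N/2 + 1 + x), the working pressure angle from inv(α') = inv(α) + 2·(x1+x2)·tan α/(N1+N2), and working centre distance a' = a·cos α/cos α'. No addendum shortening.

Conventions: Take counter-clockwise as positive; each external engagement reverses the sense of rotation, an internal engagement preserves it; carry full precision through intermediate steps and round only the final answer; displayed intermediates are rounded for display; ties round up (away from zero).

1.5960

class = single-mesh tooth geometry [involute pair 31T × 38T, m = 1.683]
base radii: r_b1 = 24.183228, r_b2 = 29.643956
tip radii: r_a1 = 27.769500, r_a2 = 33.660000
no profile shift: α' = α, a' = a
action lengths: √(r_a1²−r_b1²) = 13.649785, √(r_a2²−r_b2²) = 15.944637
base pitch p_b = π·m·cos α = 4.901539
CR = (13.649785 + 15.944637 − 58.063500·sin 22.02200°)/4.901539 = 1.595985
contact ratio ≈ 1.5960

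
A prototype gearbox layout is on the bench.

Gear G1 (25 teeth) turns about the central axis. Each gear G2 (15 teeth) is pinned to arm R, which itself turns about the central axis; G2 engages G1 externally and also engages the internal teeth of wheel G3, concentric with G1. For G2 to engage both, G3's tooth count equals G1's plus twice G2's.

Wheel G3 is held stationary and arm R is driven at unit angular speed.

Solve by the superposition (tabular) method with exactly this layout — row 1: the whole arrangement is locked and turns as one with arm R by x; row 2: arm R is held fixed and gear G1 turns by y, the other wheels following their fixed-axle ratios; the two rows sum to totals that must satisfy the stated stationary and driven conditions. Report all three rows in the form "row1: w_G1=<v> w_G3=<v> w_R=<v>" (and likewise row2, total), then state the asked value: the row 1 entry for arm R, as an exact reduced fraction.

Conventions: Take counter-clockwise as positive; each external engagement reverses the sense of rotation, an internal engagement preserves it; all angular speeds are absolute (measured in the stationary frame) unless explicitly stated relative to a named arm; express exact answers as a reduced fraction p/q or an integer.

recognized (axles ride arm R): planetary set, 25/15/55 teeth
row 1 (train locked, turned with arm): all members turn x
row 2 — arm fixed, fixed-axis ratios: sun y, ring −(25/55)·y, arm 0
boundary: total ω_ring = x − (25/55)·y = 0 and total ω_arm = x = 1  ⇒  y = 11/5, x = 1
row 2 ring = −(25/55)·11/5 = -1
totals (row 1 + row 2): sun 1 + 11/5 = 16/5, ring 1 + (-1) = 0, arm 1 + 0 = 1
asked cell (row1, arm) = 1

row1: w_G1=1 w_G3=1 w_R=1
row2: w_G1=11/5 w_G3=-1 w_R=0
total: w_G1=16/5 w_G3=0 w_R=1
asked value: 1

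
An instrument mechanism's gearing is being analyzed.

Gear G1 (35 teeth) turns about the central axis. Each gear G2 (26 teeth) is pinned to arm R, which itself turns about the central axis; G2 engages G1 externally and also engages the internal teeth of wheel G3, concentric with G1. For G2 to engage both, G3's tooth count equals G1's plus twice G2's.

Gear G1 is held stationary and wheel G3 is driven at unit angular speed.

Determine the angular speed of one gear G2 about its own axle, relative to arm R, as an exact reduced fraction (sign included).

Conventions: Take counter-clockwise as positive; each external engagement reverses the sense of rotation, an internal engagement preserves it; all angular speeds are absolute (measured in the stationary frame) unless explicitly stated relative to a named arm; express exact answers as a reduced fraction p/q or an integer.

3045/3172

recognized (axles ride arm R): planetary set, 35/26/87 teeth
ring teeth: 35 + 2·26 = 87
35(ω_sun−ω_arm) = −87(ω_ring−ω_arm),  ω_sun = 0, ω_ring = 1
35(0−ω_arm) = −87(1−ω_arm)  ⇒  122·ω_arm = 87  ⇒  ω_arm = 87/122
sun–planet mesh: 35·(0−87/122) = −26·(ω_p−ω_arm)  ⇒  ω_p−ω_arm = 3045/3172
exact speed ratio = 3045/3172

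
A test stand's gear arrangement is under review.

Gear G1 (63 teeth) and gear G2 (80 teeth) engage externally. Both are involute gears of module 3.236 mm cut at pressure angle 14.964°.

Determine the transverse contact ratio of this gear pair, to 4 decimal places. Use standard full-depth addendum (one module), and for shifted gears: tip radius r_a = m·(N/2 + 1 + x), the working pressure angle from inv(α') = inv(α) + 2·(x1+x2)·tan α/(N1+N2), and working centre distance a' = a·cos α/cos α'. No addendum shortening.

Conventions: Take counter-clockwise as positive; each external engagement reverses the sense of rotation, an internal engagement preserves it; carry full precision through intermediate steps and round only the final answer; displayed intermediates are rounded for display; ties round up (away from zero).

class = single-mesh tooth geometry [involute pair 63T × 80T, m = 3.236]
base radii: r_b1 = 98.477240, r_b2 = 125.050464
tip radii: r_a1 = 105.170000, r_a2 = 132.676000
no profile shift: α' = α, a' = a
action lengths: √(r_a1²−r_b1²) = 36.918316, √(r_a2²−r_b2²) = 44.331732
base pitch p_b = π·m·cos α = 9.821440
CR = (36.918316 + 44.331732 − 231.374000·sin 14.96400°)/9.821440 = 2.189749
contact ratio ≈ 2.1897

2.1897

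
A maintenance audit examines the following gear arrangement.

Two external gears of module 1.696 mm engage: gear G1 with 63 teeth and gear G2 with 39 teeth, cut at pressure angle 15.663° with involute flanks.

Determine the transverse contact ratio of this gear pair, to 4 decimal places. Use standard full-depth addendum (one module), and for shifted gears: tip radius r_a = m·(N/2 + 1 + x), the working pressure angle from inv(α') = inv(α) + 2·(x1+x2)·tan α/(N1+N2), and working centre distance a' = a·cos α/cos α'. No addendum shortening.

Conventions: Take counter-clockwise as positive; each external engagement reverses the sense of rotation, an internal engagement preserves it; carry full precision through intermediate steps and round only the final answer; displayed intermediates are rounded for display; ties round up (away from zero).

single-mesh involute tooth geometry (63T engaging 39T at module 1.696)
base radii: r_b1 = 51.440169, r_b2 = 31.843914
tip radii: r_a1 = 55.120000, r_a2 = 34.768000
no profile shift: α' = α, a' = a
action lengths: √(r_a1²−r_b1²) = 19.802107, √(r_a2²−r_b2²) = 13.956323
base pitch p_b = π·m·cos α = 5.130288
CR = (19.802107 + 13.956323 − 86.496000·sin 15.66300°)/5.130288 = 2.028415
contact ratio ≈ 2.0284

2.0284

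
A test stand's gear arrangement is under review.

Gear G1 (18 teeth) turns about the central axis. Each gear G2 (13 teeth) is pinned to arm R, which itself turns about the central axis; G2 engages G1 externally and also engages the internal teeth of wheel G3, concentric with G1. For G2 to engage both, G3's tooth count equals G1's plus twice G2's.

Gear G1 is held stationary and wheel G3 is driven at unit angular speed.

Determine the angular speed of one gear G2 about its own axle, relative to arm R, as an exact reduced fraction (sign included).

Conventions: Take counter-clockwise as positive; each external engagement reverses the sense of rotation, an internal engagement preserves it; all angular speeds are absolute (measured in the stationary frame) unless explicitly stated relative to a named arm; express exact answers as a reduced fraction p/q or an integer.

topology: planetary set — G1 18T / G2 13T / G3 44T, arm = carrier (Willis)
ring teeth: 18 + 2·13 = 44
18(ω_sun−ω_arm) = −44(ω_ring−ω_arm),  ω_sun = 0, ω_ring = 1
18(0−ω_arm) = −44(1−ω_arm)  ⇒  62·ω_arm = 44  ⇒  ω_arm = 22/31
sun–planet mesh: 18·(0−22/31) = −13·(ω_p−ω_arm)  ⇒  ω_p−ω_arm = 396/403
exact speed ratio = 396/403

396/403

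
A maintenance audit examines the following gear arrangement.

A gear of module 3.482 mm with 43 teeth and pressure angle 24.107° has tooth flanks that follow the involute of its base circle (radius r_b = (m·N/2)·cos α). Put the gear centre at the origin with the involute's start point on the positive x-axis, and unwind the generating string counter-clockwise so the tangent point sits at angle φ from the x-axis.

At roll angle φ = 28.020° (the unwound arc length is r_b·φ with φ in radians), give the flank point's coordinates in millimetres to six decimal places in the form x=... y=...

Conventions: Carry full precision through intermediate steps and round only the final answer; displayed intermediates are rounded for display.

x=76.023050 y=2.600927

recognized (one wheel, involute flank): single-mesh tooth geometry, m = 3.482, N = 43
pitch radius r_p = m·N/2 = 3.482·43/2 = 74.863000
base radius r_b = r_p·cos α = 74.863000·cos 24.107° = 68.333770
roll angle φ = 28.020° = 0.48904126 rad
x = r_b·(cos φ + φ·sin φ) = 76.023050
y = r_b·(sin φ − φ·cos φ) = 2.600927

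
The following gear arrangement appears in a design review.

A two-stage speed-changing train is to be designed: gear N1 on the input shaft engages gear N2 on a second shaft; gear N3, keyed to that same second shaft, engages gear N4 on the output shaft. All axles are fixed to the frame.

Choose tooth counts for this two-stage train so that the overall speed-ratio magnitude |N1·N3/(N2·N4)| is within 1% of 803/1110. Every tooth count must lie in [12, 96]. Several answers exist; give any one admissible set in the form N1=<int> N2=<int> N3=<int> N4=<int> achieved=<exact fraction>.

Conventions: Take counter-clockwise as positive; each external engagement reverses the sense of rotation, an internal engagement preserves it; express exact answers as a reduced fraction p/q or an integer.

class = fixed-axis compound train [2-stage, 803/1110 wanted]
target = 803/1110 in lowest terms: an exact hit needs N1·N3 = k·803 and N2·N4 = k·1110 for one integer k, every count in [12, 96]; additionally prefer no 1:1 stage (N1 ≠ N2, N3 ≠ N4)
k = 1: no 1:1-free in-range split of k·803 and k·1110 into factor pairs; take k = 2
k = 2: N1·N3 = 1606 = 22·73, N2·N4 = 2220 = 30·74
achieved = 22·73/(30·74) = 803/1110; |achieved − target| = 0 ≤ 803/111000 ✓

N1=22 N2=30 N3=73 N4=74 achieved=803/1110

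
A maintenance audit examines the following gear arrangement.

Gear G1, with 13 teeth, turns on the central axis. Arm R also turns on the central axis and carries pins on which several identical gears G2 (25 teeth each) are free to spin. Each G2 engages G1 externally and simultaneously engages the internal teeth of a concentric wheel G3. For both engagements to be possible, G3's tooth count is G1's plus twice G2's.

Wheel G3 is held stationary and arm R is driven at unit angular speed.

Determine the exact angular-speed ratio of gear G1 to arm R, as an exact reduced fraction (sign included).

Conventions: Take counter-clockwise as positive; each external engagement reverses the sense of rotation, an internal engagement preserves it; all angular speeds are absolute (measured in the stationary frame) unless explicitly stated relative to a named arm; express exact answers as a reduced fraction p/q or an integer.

76/13

topology: planetary set — G1 13T / G2 25T / G3 63T, arm = carrier (Willis)
ring teeth: 13 + 2·25 = 63
13(ω_sun−ω_arm) = −63(ω_ring−ω_arm),  ω_ring = 0, ω_arm = 1
ω_sun = 1 − (63/13)(0−1) = 76/13
ω_out/ω_in = 76/13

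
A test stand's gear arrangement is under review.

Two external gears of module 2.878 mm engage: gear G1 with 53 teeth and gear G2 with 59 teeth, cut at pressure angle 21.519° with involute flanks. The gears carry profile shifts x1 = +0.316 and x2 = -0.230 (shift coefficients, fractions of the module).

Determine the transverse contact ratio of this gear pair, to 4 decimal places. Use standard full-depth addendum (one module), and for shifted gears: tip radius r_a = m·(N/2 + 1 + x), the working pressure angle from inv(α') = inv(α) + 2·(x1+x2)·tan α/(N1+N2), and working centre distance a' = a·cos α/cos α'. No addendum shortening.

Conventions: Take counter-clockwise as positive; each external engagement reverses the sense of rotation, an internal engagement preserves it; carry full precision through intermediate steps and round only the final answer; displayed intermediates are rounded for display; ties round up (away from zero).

topology: single-mesh involute geometry — m = 2.878, 53T/59T pair
base radii: r_b1 = 70.950884, r_b2 = 78.983059
tip radii: r_a1 = 80.054448, r_a2 = 87.117060
inv(α') = inv(21.519°) + 2·(+0.316-0.230)·tan α/(53+59) = 0.01932171  ⇒  α' = 21.73966°
a' = a·cos α / cos α' = 161.1680·cos 21.519°/cos 21.73966° = 161.414303
action lengths: √(r_a1²−r_b1²) = 37.076769, √(r_a2²−r_b2²) = 36.756748
base pitch p_b = π·m·cos α = 8.411275
CR = (37.076769 + 36.756748 − 161.414303·sin 21.73966°)/8.411275 = 1.670058
contact ratio ≈ 1.6701

1.6701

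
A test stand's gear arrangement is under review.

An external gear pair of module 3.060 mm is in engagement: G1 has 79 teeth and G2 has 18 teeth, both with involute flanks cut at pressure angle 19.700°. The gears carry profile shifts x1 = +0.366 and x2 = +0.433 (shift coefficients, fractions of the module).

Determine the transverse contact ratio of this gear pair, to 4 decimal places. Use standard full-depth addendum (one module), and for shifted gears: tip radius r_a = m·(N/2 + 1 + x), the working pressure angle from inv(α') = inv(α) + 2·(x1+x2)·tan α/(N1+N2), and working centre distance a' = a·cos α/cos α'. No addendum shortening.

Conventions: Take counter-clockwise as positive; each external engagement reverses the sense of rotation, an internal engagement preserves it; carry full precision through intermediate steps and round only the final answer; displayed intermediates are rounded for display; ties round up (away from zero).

1.5418

single-mesh involute tooth geometry (79T engaging 18T at module 3.060)
base radii: r_b1 = 113.795545, r_b2 = 25.928099
tip radii: r_a1 = 125.049960, r_a2 = 31.924980
inv(α') = inv(19.700°) + 2·(+0.366+0.433)·tan α/(79+18) = 0.02012060  ⇒  α' = 22.02342°
a' = a·cos α / cos α' = 148.4100·cos 19.700°/cos 22.02342° = 150.721711
action lengths: √(r_a1²−r_b1²) = 51.846567, √(r_a2²−r_b2²) = 18.626273
base pitch p_b = π·m·cos α = 9.050614
CR = (51.846567 + 18.626273 − 150.721711·sin 22.02342°)/9.050614 = 1.541815
contact ratio ≈ 1.5418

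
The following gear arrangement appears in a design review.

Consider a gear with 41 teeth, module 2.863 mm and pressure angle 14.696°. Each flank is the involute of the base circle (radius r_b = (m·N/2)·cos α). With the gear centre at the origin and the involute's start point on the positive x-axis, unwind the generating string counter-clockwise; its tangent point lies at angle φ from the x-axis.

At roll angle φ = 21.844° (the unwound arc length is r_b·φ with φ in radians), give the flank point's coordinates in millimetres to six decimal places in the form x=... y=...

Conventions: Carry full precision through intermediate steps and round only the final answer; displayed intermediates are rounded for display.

recognized (one wheel, involute flank): single-mesh tooth geometry, m = 2.863, N = 41
pitch radius r_p = m·N/2 = 2.863·41/2 = 58.691500
base radius r_b = r_p·cos α = 58.691500·cos 14.696° = 56.771435
roll angle φ = 21.844° = 0.38124972 rad
x = r_b·(cos φ + φ·sin φ) = 60.748617
y = r_b·(sin φ − φ·cos φ) = 1.033502

x=60.748617 y=1.033502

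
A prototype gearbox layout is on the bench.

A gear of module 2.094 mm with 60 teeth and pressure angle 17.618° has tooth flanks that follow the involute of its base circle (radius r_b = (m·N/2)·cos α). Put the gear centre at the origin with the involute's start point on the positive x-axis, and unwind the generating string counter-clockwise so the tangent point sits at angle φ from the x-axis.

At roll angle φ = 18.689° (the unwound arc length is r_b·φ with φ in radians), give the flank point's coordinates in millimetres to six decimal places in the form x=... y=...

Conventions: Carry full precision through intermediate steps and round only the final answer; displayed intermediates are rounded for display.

x=62.974405 y=0.685292

single-mesh involute tooth geometry (60T wheel at module 2.094)
pitch radius r_p = m·N/2 = 2.094·60/2 = 62.820000
base radius r_b = r_p·cos α = 62.820000·cos 17.618° = 59.873467
roll angle φ = 18.689° = 0.32618458 rad
x = r_b·(cos φ + φ·sin φ) = 62.974405
y = r_b·(sin φ − φ·cos φ) = 0.685292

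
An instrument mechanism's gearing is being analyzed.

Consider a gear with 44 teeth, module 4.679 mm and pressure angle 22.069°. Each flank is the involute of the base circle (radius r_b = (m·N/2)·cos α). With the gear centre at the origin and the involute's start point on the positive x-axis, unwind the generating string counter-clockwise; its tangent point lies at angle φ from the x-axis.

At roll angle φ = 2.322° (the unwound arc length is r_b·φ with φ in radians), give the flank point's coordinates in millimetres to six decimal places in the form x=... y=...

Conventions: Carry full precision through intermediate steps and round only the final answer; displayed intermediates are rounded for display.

class = single-mesh tooth geometry [base-circle involute, m = 4.679, 44T]
pitch radius r_p = m·N/2 = 4.679·44/2 = 102.938000
base radius r_b = r_p·cos α = 102.938000·cos 22.069° = 95.395944
roll angle φ = 2.322° = 0.04052655 rad
x = r_b·(cos φ + φ·sin φ) = 95.474251
y = r_b·(sin φ − φ·cos φ) = 0.002116

x=95.474251 y=0.002116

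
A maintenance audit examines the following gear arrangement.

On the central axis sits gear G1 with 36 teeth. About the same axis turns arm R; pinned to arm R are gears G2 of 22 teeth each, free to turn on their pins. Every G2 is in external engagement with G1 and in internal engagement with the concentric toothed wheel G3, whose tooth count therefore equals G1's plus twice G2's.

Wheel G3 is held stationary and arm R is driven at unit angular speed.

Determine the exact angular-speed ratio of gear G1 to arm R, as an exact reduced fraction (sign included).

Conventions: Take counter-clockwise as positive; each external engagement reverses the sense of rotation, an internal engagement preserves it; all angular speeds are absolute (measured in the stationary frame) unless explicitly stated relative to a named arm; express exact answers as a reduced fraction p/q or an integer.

29/9

topology: planetary set — G1 36T / G2 22T / G3 80T, arm = carrier (Willis)
ring teeth: 36 + 2·22 = 80
36(ω_sun−ω_arm) = −80(ω_ring−ω_arm),  ω_ring = 0, ω_arm = 1
ω_sun = 1 − (80/36)(0−1) = 29/9
ω_out/ω_in = 29/9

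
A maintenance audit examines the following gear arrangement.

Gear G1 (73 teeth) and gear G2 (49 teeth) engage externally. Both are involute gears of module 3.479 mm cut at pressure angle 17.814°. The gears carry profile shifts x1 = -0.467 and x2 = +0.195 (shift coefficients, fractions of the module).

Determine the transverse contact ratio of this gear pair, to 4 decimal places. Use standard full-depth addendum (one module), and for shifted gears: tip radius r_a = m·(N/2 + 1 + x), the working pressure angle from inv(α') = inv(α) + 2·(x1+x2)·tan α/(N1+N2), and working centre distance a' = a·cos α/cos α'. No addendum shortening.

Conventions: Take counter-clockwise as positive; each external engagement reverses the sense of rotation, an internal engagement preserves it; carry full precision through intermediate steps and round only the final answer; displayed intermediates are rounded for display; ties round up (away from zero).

1.9554

topology: single-mesh involute geometry — m = 3.479, 73T/49T pair
base radii: r_b1 = 120.895234, r_b2 = 81.148856
tip radii: r_a1 = 128.837807, r_a2 = 89.392905
inv(α') = inv(17.814°) + 2·(-0.467+0.195)·tan α/(73+49) = 0.00898864  ⇒  α' = 16.97786°
a' = a·cos α / cos α' = 212.2190·cos 17.814°/cos 16.97786° = 211.250900
action lengths: √(r_a1²−r_b1²) = 44.536759, √(r_a2²−r_b2²) = 37.496062
base pitch p_b = π·m·cos α = 10.405578
CR = (44.536759 + 37.496062 − 211.250900·sin 16.97786°)/10.405578 = 1.955403
contact ratio ≈ 1.9554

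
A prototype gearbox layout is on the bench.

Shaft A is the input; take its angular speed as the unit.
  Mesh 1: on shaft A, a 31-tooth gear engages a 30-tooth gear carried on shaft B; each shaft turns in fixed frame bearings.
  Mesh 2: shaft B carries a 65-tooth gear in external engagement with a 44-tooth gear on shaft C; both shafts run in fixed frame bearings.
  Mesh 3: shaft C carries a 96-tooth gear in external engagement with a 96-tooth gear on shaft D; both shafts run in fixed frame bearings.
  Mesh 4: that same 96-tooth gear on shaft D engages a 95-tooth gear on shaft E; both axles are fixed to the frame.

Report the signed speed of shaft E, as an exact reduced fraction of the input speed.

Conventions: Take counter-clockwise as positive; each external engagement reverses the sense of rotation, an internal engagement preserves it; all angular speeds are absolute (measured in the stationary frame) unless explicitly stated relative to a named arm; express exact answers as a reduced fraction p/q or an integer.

4-mesh fixed-axis compound train (all bearings frame-fixed)
mesh 1 [31T→30T]: |ω|/ω_in = 1×31/30 = 31/30, sense flips to −
mesh 2 [65T→44T]: |ω|/ω_in = (31/30)×65/44 = 403/264, sense flips to +
mesh 3 [96T→96T]: |ω|/ω_in = (403/264)×96/96 = 403/264, sense flips to −
mesh 4 [96T→95T]: |ω|/ω_in = (403/264)×96/95 = 1612/1045, sense flips to +
signed output speed (× input speed) = 1612/1045

1612/1045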